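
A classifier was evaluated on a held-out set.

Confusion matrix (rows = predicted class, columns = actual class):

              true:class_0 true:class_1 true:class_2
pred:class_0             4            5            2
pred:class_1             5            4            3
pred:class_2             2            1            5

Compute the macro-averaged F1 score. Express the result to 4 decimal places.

0.4276

Per-class F1 score (2·TP/(2·TP+FP+FN)):
  class_0: TP=4, FP=5+2=7, FN=5+2=7 → 8/22 = 0.36364
  class_1: TP=4, FP=5+3=8, FN=5+1=6 → 8/22 = 0.36364
  class_2: TP=5, FP=2+1=3, FN=2+3=5 → 10/18 = 0.55556
Macro-F1 score = mean = (0.36364 + 0.36364 + 0.55556) / 3 = 0.4276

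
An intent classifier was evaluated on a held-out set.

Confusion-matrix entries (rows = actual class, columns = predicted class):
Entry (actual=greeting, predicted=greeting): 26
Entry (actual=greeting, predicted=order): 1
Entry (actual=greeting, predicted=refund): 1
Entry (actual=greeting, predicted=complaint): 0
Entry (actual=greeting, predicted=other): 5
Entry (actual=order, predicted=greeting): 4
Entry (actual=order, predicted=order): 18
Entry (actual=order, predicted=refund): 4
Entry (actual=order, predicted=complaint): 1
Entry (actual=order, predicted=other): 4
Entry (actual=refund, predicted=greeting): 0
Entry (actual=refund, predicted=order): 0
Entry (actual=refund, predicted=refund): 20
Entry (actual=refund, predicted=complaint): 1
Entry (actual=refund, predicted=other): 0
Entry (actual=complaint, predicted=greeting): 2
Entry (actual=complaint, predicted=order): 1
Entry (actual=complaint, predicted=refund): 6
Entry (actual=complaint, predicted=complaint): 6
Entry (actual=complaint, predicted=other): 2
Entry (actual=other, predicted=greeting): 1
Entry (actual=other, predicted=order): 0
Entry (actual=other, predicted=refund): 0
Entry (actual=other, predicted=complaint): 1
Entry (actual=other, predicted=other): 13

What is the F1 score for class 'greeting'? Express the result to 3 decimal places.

0.788

One-vs-rest for 'greeting': TP = diagonal; FP = other classes predicted 'greeting'; FN = 'greeting' predicted as other.
F1 score = 2·TP/(2·TP+FP+FN).
greeting: TP=26, FP=4+0+2+1=7, FN=1+1+0+5=7 → 52/66 = 0.7879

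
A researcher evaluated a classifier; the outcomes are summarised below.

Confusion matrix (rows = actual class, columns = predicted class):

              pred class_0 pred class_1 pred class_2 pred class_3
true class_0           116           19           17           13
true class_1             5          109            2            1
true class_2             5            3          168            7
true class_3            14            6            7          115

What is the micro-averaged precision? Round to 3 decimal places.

0.837

Micro-averaging pools counts across classes: ΣTP=508, ΣFP=99, ΣFN=99.
Micro-precision = TP/(TP+FP) on pooled counts = 0.837 (equals overall accuracy in single-label multiclass).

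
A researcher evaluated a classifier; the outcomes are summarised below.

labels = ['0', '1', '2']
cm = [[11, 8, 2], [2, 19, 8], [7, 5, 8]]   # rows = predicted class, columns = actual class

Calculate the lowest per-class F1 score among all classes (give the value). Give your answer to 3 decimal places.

Per-class F1 score (2·TP/(2·TP+FP+FN)):
  0: TP=11, FP=8+2=10, FN=2+7=9 → 22/41 = 0.5366
  1: TP=19, FP=2+8=10, FN=8+5=13 → 38/61 = 0.6230
  2: TP=8, FP=7+5=12, FN=2+8=10 → 16/38 = 0.4211
Lowest is class '2' with F1 score = 0.421.

0.421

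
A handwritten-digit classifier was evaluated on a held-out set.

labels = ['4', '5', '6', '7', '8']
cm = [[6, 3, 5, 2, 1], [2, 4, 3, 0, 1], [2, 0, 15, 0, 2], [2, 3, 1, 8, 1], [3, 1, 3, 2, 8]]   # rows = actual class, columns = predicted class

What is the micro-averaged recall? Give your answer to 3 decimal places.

Micro-averaging pools counts across classes: ΣTP=41, ΣFP=37, ΣFN=37.
Micro-recall = TP/(TP+FN) on pooled counts = 0.526 (equals overall accuracy in single-label multiclass).

0.526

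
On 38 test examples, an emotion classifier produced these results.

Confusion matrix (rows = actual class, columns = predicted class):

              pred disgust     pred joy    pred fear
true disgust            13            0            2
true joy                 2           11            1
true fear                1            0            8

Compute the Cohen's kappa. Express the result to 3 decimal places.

Observed agreement pₒ = trace/N = 32/38 = 0.8421
Expected agreement pₑ = Σ (rowᵢ·colᵢ)/N² = (15·16 + 14·11 + 9·11)/38² = 0.3414
κ = (pₒ − pₑ)/(1 − pₑ) = (0.8421 − 0.3414)/(1 − 0.3414) = 0.760

0.760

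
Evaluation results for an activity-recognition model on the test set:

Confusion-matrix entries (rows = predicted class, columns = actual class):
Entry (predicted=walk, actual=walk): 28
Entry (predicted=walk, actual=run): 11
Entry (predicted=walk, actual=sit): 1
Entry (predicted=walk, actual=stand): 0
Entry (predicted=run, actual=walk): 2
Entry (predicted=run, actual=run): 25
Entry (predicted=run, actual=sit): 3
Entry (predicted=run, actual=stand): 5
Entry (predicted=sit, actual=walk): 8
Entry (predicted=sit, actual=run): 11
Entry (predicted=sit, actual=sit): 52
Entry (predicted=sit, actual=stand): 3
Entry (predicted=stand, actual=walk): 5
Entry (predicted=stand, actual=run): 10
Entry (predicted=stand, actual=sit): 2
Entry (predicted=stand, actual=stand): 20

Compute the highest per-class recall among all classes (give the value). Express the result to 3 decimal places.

Per-class recall (TP/(TP+FN)):
  walk: TP=28, FN=2+8+5=15 → 28/43 = 0.6512
  run: TP=25, FN=11+11+10=32 → 25/57 = 0.4386
  sit: TP=52, FN=1+3+2=6 → 52/58 = 0.8966
  stand: TP=20, FN=0+5+3=8 → 20/28 = 0.7143
Highest is class 'sit' with recall = 0.897.

0.897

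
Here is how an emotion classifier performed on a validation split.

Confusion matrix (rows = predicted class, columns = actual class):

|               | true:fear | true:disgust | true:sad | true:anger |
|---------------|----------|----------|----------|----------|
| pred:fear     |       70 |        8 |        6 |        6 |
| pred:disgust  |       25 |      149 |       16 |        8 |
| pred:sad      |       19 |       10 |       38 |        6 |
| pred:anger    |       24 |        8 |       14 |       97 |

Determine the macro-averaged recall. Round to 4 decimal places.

0.6753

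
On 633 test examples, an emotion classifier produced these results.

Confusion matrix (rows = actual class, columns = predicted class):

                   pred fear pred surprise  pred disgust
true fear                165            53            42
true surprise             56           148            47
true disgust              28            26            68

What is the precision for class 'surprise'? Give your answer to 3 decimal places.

0.652

Treat 'surprise' as positive and all other classes as negative.
precision = TP/(TP+FP).
surprise: TP=148, FP=53+26=79 → 148/227 = 0.6520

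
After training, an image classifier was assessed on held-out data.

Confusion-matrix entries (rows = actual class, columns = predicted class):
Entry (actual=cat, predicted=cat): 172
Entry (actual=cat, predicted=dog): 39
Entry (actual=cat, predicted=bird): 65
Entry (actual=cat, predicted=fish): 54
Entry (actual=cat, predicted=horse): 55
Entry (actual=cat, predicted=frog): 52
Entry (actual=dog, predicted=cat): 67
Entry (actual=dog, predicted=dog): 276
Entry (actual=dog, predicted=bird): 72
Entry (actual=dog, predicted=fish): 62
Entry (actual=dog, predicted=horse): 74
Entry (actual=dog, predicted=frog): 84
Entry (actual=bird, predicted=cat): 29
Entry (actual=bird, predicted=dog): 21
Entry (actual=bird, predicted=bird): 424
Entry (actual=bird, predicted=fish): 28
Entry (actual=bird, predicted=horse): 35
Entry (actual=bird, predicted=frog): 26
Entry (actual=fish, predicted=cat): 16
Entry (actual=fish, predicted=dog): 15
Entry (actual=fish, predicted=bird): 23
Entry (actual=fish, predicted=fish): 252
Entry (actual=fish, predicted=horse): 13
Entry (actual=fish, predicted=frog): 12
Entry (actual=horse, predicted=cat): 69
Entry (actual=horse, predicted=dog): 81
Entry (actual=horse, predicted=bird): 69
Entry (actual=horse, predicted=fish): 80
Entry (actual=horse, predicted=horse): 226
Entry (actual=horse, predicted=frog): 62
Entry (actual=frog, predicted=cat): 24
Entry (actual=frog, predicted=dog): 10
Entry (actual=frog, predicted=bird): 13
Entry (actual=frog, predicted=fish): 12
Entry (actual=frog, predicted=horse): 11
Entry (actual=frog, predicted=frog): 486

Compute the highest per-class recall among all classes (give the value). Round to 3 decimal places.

Per-class recall (TP/(TP+FN)):
  cat: TP=172, FN=39+65+54+55+52=265 → 172/437 = 0.3936
  dog: TP=276, FN=67+72+62+74+84=359 → 276/635 = 0.4346
  bird: TP=424, FN=29+21+28+35+26=139 → 424/563 = 0.7531
  fish: TP=252, FN=16+15+23+13+12=79 → 252/331 = 0.7613
  horse: TP=226, FN=69+81+69+80+62=361 → 226/587 = 0.3850
  frog: TP=486, FN=24+10+13+12+11=70 → 486/556 = 0.8741
Highest is class 'frog' with recall = 0.874.

0.874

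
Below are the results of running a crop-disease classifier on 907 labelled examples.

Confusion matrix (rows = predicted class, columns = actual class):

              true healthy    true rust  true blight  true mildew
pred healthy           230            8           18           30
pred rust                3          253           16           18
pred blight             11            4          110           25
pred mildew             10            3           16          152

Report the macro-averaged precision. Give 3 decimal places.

0.812

Per-class precision (TP/(TP+FP)):
  healthy: TP=230, FP=8+18+30=56 → 230/286 = 0.8042
  rust: TP=253, FP=3+16+18=37 → 253/290 = 0.8724
  blight: TP=110, FP=11+4+25=40 → 110/150 = 0.7333
  mildew: TP=152, FP=10+3+16=29 → 152/181 = 0.8398
Macro-precision = mean = (0.8042 + 0.8724 + 0.7333 + 0.8398) / 4 = 0.812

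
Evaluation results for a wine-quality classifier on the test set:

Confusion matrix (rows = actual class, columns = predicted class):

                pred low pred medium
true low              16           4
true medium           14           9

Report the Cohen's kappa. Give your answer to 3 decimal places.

0.185

Observed agreement pₒ = trace/N = 25/43 = 0.5814
Expected agreement pₑ = Σ (rowᵢ·colᵢ)/N² = (20·30 + 23·13)/43² = 0.4862
κ = (pₒ − pₑ)/(1 − pₑ) = (0.5814 − 0.4862)/(1 − 0.4862) = 0.185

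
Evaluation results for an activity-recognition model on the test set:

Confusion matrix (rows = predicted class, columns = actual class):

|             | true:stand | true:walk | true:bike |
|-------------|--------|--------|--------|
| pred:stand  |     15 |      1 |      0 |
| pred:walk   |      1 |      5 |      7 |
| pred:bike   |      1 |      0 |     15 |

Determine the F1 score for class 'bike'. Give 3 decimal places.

0.789

F1 score = 2·TP/(2·TP+FP+FN).
bike: TP=15, FP=1+0=1, FN=0+7=7 → 30/38 = 0.7895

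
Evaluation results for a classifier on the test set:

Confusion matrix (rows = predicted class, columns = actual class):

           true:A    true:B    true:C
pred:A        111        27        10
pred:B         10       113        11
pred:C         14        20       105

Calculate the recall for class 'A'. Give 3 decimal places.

Treat 'A' as positive and all other classes as negative.
recall = TP/(TP+FN).
A: TP=111, FN=10+14=24 → 111/135 = 0.8222

0.822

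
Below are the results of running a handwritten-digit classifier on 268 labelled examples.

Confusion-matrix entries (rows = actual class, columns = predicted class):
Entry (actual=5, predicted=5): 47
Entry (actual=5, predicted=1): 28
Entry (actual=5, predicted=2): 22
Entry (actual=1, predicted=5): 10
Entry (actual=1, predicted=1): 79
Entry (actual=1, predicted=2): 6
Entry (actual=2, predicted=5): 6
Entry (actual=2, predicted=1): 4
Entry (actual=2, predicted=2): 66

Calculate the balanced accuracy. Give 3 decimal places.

Balanced accuracy = mean of per-class recall.
  5: recall = 47/97 = 0.4845
  1: recall = 79/95 = 0.8316
  2: recall = 66/76 = 0.8684
Mean = (0.4845 + 0.8316 + 0.8684) / 3 = 0.728

0.728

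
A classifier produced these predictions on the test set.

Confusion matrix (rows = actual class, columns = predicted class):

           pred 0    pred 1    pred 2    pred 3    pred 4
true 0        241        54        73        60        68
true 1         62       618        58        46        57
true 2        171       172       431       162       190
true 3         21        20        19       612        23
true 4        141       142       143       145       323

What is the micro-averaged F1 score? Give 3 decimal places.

Micro-averaging pools counts across classes: ΣTP=2225, ΣFP=1827, ΣFN=1827.
Micro-F1 score = 2·TP/(2·TP+FP+FN) on pooled counts = 0.549 (equals overall accuracy in single-label multiclass).

0.549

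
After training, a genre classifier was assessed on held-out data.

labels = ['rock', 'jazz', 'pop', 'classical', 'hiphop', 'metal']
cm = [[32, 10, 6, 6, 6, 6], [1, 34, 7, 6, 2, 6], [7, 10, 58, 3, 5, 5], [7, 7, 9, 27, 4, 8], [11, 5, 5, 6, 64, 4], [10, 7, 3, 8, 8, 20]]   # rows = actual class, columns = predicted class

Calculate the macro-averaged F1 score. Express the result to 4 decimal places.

Per-class F1 score (2·TP/(2·TP+FP+FN)):
  rock: TP=32, FP=1+7+7+11+10=36, FN=10+6+6+6+6=34 → 64/134 = 0.47761
  jazz: TP=34, FP=10+10+7+5+7=39, FN=1+7+6+2+6=22 → 68/129 = 0.52713
  pop: TP=58, FP=6+7+9+5+3=30, FN=7+10+3+5+5=30 → 116/176 = 0.65909
  classical: TP=27, FP=6+6+3+6+8=29, FN=7+7+9+4+8=35 → 54/118 = 0.45763
  hiphop: TP=64, FP=6+2+5+4+8=25, FN=11+5+5+6+4=31 → 128/184 = 0.69565
  metal: TP=20, FP=6+6+5+8+4=29, FN=10+7+3+8+8=36 → 40/105 = 0.38095
Macro-F1 score = mean = (0.47761 + 0.52713 + 0.65909 + 0.45763 + 0.69565 + 0.38095) / 6 = 0.5330

0.5330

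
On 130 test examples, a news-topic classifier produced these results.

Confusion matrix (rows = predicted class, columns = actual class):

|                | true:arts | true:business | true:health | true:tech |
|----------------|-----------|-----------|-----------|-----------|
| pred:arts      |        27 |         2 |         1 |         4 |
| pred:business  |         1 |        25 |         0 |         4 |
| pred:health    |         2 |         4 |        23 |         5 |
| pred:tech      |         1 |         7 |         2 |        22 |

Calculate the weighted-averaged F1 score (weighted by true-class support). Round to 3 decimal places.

0.743

Per-class F1 score (2·TP/(2·TP+FP+FN)):
  arts: TP=27, FP=2+1+4=7, FN=1+2+1=4 → 54/65 = 0.8308
  business: TP=25, FP=1+0+4=5, FN=2+4+7=13 → 50/68 = 0.7353
  health: TP=23, FP=2+4+5=11, FN=1+0+2=3 → 46/60 = 0.7667
  tech: TP=22, FP=1+7+2=10, FN=4+4+5=13 → 44/67 = 0.6567
Weighted-F1 score = Σ (supportᵢ/N)·F1 scoreᵢ with N=130: (31/130)·0.8308 + (38/130)·0.7353 + (26/130)·0.7667 + (35/130)·0.6567 = 0.743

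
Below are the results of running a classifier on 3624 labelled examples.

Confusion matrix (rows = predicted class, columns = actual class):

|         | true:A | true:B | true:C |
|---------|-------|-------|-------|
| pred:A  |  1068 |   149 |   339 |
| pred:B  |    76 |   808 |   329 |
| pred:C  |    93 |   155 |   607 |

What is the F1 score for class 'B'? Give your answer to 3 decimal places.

0.695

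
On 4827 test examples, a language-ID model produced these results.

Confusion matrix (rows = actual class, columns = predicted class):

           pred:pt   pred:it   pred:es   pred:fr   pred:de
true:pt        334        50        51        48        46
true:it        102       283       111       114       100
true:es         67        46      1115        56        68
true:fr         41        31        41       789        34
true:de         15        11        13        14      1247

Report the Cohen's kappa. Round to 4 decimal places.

Observed agreement pₒ = trace/N = 3768/4827 = 0.78061
Expected agreement pₑ = Σ (rowᵢ·colᵢ)/N² = (529·559 + 710·421 + 1352·1331 + 936·1021 + 1300·1495)/4827² = 0.22718
κ = (pₒ − pₑ)/(1 − pₑ) = (0.78061 − 0.22718)/(1 − 0.22718) = 0.7161

0.7161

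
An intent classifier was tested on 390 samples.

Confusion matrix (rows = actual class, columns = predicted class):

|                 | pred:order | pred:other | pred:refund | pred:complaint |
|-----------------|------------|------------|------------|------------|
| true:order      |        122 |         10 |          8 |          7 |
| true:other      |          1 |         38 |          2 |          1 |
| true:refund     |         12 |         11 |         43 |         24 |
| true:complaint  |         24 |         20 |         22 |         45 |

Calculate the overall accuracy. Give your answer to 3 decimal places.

0.636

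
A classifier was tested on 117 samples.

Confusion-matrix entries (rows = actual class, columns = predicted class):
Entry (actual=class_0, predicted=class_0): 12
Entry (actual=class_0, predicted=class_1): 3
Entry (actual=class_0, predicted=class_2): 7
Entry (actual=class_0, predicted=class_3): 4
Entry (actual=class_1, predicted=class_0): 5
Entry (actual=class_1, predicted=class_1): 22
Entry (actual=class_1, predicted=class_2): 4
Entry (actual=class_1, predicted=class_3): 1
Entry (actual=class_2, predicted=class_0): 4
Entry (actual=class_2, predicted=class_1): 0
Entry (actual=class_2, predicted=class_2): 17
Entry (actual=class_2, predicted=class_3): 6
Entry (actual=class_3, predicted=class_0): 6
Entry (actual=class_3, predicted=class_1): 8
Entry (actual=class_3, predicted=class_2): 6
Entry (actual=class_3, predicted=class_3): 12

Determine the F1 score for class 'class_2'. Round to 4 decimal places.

F1 score = 2·TP/(2·TP+FP+FN).
class_2: TP=17, FP=7+4+6=17, FN=4+0+6=10 → 34/61 = 0.55738

0.5574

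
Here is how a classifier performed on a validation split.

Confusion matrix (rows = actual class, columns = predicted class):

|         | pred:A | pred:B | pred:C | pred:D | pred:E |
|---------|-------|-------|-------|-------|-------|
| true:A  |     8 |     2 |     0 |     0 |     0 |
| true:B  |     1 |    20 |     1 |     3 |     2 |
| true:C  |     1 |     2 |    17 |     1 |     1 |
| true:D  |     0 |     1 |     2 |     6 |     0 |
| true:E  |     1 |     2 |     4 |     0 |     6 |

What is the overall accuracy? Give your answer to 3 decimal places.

Accuracy = trace / total = (8+20+17+6+6=57) / 81 = 57/81 = 0.704

0.704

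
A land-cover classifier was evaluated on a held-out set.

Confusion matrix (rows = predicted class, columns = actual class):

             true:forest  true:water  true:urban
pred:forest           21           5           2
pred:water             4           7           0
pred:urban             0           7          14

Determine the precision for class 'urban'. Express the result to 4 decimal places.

One-vs-rest for 'urban': TP = diagonal; FP = other classes predicted 'urban'; FN = 'urban' predicted as other.
precision = TP/(TP+FP).
urban: TP=14, FP=0+7=7 → 14/21 = 0.66667

0.6667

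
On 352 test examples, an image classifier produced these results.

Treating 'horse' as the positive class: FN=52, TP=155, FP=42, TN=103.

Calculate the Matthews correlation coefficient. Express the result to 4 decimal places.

MCC = (TP·TN − FP·FN) / √((TP+FP)(TP+FN)(TN+FP)(TN+FN))
Numerator = 155·103 − 42·52 = 13781
Denominator = √(197·207·145·155) = √916508025 = 30273.8835
MCC = 13781 / 30273.8835 = 0.4552

0.4552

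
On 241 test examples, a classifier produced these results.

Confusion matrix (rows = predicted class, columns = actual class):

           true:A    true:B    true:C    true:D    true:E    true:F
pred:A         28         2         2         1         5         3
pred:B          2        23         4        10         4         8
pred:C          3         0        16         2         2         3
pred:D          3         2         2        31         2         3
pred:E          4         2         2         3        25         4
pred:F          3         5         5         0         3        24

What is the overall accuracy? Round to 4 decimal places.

0.6100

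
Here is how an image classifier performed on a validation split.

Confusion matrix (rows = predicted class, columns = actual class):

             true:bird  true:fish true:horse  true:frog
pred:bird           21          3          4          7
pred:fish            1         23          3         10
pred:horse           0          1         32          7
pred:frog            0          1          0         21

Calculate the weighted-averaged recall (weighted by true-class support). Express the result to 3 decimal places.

Per-class recall (TP/(TP+FN)):
  bird: TP=21, FN=1+0+0=1 → 21/22 = 0.9545
  fish: TP=23, FN=3+1+1=5 → 23/28 = 0.8214
  horse: TP=32, FN=4+3+0=7 → 32/39 = 0.8205
  frog: TP=21, FN=7+10+7=24 → 21/45 = 0.4667
Weighted-recall = Σ (supportᵢ/N)·recallᵢ with N=134: (22/134)·0.9545 + (28/134)·0.8214 + (39/134)·0.8205 + (45/134)·0.4667 = 0.724

0.724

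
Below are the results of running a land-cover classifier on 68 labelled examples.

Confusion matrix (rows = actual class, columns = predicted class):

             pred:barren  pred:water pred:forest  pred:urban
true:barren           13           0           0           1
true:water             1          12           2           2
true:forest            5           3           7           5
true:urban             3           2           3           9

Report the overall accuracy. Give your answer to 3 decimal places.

0.603

Accuracy = trace / total = (13+12+7+9=41) / 68 = 41/68 = 0.603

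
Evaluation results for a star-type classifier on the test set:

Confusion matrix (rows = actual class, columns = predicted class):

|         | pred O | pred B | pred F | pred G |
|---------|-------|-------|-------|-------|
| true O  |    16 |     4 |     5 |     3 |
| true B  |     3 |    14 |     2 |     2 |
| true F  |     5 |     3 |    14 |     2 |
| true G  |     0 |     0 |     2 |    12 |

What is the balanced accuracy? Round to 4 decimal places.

Balanced accuracy = mean of per-class recall.
  O: recall = 16/28 = 0.57143
  B: recall = 14/21 = 0.66667
  F: recall = 14/24 = 0.58333
  G: recall = 12/14 = 0.85714
Mean = (0.57143 + 0.66667 + 0.58333 + 0.85714) / 4 = 0.6696

0.6696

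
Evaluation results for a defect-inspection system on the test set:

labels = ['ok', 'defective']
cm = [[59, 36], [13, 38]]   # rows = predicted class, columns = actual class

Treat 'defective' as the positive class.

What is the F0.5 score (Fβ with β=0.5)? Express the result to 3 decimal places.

0.683

Fβ = (1+β²)·TP / ((1+β²)·TP + β²·FN + FP), with β²=1/4
= 1.25·38 / (1.25·38 + 0.25·36 + 13) = 0.683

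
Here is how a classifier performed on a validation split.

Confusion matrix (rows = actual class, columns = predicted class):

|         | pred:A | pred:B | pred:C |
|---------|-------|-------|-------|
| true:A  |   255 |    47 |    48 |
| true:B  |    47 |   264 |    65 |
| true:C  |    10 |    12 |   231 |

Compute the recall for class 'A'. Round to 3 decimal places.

0.729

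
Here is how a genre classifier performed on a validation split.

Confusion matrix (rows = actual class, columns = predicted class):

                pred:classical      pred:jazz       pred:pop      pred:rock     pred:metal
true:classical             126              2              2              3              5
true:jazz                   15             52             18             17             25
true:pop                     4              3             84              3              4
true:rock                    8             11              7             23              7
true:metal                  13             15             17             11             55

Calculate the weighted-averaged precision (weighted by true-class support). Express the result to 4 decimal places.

Per-class precision (TP/(TP+FP)):
  classical: TP=126, FP=15+4+8+13=40 → 126/166 = 0.75904
  jazz: TP=52, FP=2+3+11+15=31 → 52/83 = 0.62651
  pop: TP=84, FP=2+18+7+17=44 → 84/128 = 0.65625
  rock: TP=23, FP=3+17+3+11=34 → 23/57 = 0.40351
  metal: TP=55, FP=5+25+4+7=41 → 55/96 = 0.57292
Weighted-precision = Σ (supportᵢ/N)·precisionᵢ with N=530: (138/530)·0.75904 + (127/530)·0.62651 + (98/530)·0.65625 + (56/530)·0.40351 + (111/530)·0.57292 = 0.6317

0.6317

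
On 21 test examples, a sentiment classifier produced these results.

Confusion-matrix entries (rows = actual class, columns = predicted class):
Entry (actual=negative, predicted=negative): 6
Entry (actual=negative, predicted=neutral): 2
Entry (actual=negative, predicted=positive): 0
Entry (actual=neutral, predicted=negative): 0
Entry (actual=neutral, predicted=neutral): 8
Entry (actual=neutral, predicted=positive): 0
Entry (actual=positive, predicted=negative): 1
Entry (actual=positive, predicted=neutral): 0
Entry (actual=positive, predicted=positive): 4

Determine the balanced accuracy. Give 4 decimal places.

Balanced accuracy = mean of per-class recall.
  negative: recall = 6/8 = 0.75000
  neutral: recall = 8/8 = 1.00000
  positive: recall = 4/5 = 0.80000
Mean = (0.75000 + 1.00000 + 0.80000) / 3 = 0.8500

0.8500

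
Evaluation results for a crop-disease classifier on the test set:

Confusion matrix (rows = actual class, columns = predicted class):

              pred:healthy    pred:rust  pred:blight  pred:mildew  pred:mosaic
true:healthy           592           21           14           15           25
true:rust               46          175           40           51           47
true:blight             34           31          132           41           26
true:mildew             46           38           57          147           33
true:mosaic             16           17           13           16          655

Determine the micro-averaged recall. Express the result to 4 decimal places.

0.7307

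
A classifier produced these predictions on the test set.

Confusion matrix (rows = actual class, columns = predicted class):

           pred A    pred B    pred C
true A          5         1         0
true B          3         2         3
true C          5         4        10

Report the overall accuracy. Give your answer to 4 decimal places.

0.5152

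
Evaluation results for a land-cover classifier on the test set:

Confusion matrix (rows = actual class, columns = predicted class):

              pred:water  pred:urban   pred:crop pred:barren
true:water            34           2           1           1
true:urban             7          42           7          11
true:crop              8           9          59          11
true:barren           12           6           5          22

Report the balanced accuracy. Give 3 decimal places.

0.672

Balanced accuracy = mean of per-class recall.
  water: recall = 34/38 = 0.8947
  urban: recall = 42/67 = 0.6269
  crop: recall = 59/87 = 0.6782
  barren: recall = 22/45 = 0.4889
Mean = (0.8947 + 0.6269 + 0.6782 + 0.4889) / 4 = 0.672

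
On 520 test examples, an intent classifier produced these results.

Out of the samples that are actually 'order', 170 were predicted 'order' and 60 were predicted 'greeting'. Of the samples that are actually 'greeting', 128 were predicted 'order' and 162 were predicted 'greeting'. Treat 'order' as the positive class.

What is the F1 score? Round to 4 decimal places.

0.6439

Precision = TP/(TP+FP) = 170/298 = 0.5705
Recall = TP/(TP+FN) = 170/230 = 0.7391
F1 = 2·TP/(2·TP+FP+FN) = 340/528 = 0.6439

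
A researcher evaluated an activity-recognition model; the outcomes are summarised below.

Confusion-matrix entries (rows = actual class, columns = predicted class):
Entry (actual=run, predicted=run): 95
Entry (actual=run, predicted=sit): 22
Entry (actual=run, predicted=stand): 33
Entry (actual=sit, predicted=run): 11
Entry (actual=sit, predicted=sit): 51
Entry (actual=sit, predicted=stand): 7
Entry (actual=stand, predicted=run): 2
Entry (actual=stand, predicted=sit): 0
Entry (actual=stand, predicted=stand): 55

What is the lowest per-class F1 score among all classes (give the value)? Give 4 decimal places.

0.7183

Per-class F1 score (2·TP/(2·TP+FP+FN)):
  run: TP=95, FP=11+2=13, FN=22+33=55 → 190/258 = 0.73643
  sit: TP=51, FP=22+0=22, FN=11+7=18 → 102/142 = 0.71831
  stand: TP=55, FP=33+7=40, FN=2+0=2 → 110/152 = 0.72368
Lowest is class 'sit' with F1 score = 0.7183.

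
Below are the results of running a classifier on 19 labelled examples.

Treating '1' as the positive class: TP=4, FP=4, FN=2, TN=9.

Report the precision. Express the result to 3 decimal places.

0.500

Precision = TP/(TP+FP) = 4/(4+4) = 4/8 = 0.500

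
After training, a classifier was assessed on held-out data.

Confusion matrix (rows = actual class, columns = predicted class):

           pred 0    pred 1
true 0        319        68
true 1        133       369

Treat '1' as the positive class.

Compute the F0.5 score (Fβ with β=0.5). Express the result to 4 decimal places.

0.8200

Fβ = (1+β²)·TP / ((1+β²)·TP + β²·FN + FP), with β²=1/4
= 1.25·369 / (1.25·369 + 0.25·133 + 68) = 0.8200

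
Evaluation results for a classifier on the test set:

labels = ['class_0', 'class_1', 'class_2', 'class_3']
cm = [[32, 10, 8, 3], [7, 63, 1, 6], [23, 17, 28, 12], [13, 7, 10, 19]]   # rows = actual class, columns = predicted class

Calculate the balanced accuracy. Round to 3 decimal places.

0.540

Balanced accuracy = mean of per-class recall.
  class_0: recall = 32/53 = 0.6038
  class_1: recall = 63/77 = 0.8182
  class_2: recall = 28/80 = 0.3500
  class_3: recall = 19/49 = 0.3878
Mean = (0.6038 + 0.8182 + 0.3500 + 0.3878) / 4 = 0.540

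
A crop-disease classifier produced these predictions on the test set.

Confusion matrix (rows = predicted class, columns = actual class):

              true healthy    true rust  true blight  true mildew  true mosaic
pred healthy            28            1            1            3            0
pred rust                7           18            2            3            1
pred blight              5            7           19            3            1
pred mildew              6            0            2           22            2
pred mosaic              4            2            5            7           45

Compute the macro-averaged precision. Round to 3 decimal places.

Per-class precision (TP/(TP+FP)):
  healthy: TP=28, FP=1+1+3+0=5 → 28/33 = 0.8485
  rust: TP=18, FP=7+2+3+1=13 → 18/31 = 0.5806
  blight: TP=19, FP=5+7+3+1=16 → 19/35 = 0.5429
  mildew: TP=22, FP=6+0+2+2=10 → 22/32 = 0.6875
  mosaic: TP=45, FP=4+2+5+7=18 → 45/63 = 0.7143
Macro-precision = mean = (0.8485 + 0.5806 + 0.5429 + 0.6875 + 0.7143) / 5 = 0.675

0.675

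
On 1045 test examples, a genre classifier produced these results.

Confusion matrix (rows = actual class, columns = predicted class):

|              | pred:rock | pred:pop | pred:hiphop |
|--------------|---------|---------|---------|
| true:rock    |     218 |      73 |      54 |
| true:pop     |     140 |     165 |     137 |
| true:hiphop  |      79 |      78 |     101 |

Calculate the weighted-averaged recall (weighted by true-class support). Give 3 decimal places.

Per-class recall (TP/(TP+FN)):
  rock: TP=218, FN=73+54=127 → 218/345 = 0.6319
  pop: TP=165, FN=140+137=277 → 165/442 = 0.3733
  hiphop: TP=101, FN=79+78=157 → 101/258 = 0.3915
Weighted-recall = Σ (supportᵢ/N)·recallᵢ with N=1045: (345/1045)·0.6319 + (442/1045)·0.3733 + (258/1045)·0.3915 = 0.463

0.463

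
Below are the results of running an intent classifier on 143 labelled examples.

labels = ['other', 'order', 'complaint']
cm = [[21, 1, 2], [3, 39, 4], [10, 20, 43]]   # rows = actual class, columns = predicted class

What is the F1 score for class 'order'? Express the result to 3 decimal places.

0.736

Take TP from the diagonal, FP from the rest of the 'order' prediction marginal, FN from the rest of the 'order' actual marginal.
F1 score = 2·TP/(2·TP+FP+FN).
order: TP=39, FP=1+20=21, FN=3+4=7 → 78/106 = 0.7358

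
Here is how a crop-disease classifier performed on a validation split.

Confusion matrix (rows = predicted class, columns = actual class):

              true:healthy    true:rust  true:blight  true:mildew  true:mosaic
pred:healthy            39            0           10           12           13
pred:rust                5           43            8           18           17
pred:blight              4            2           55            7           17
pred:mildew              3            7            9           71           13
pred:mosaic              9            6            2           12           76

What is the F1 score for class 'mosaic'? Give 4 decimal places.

0.6307

F1 score = 2·TP/(2·TP+FP+FN).
mosaic: TP=76, FP=9+6+2+12=29, FN=13+17+17+13=60 → 152/241 = 0.63071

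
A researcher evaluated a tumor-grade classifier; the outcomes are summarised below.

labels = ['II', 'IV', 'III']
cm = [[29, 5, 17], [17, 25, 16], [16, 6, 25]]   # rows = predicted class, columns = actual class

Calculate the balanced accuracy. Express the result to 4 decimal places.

0.5311

Balanced accuracy = mean of per-class recall.
  II: recall = 29/62 = 0.46774
  IV: recall = 25/36 = 0.69444
  III: recall = 25/58 = 0.43103
Mean = (0.46774 + 0.69444 + 0.43103) / 3 = 0.5311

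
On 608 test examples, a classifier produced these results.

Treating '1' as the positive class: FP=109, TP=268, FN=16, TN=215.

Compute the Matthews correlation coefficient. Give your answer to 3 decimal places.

0.624

MCC = (TP·TN − FP·FN) / √((TP+FP)(TP+FN)(TN+FP)(TN+FN))
Numerator = 268·215 − 109·16 = 55876
Denominator = √(377·284·324·231) = √8013397392 = 89517.5815
MCC = 55876 / 89517.5815 = 0.624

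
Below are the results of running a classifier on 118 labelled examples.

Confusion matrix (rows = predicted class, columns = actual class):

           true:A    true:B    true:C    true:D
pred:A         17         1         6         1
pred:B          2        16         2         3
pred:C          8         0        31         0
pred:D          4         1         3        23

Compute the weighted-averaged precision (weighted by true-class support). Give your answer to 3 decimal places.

0.737

Per-class precision (TP/(TP+FP)):
  A: TP=17, FP=1+6+1=8 → 17/25 = 0.6800
  B: TP=16, FP=2+2+3=7 → 16/23 = 0.6957
  C: TP=31, FP=8+0+0=8 → 31/39 = 0.7949
  D: TP=23, FP=4+1+3=8 → 23/31 = 0.7419
Weighted-precision = Σ (supportᵢ/N)·precisionᵢ with N=118: (31/118)·0.6800 + (18/118)·0.6957 + (42/118)·0.7949 + (27/118)·0.7419 = 0.737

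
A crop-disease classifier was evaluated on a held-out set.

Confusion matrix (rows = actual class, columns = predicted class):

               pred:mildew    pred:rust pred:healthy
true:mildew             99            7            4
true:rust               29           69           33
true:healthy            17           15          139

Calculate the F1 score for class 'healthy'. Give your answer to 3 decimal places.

0.801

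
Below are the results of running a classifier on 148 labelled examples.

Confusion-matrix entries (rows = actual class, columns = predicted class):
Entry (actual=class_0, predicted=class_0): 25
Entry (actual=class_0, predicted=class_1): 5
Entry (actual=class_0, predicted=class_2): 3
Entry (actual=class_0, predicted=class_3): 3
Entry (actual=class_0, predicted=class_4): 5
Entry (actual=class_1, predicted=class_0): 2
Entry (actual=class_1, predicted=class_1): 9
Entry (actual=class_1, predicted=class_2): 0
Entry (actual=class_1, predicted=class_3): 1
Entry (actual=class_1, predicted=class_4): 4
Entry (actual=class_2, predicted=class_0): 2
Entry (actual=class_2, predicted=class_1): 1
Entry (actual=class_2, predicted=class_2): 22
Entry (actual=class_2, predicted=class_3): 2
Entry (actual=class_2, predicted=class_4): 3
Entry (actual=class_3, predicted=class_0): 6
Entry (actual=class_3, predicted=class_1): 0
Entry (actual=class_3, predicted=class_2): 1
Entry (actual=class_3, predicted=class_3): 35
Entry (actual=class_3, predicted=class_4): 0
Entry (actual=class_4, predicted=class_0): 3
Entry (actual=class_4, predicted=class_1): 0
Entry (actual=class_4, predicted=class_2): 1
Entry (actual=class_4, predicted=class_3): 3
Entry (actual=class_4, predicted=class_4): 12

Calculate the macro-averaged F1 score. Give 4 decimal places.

Per-class F1 score (2·TP/(2·TP+FP+FN)):
  class_0: TP=25, FP=2+2+6+3=13, FN=5+3+3+5=16 → 50/79 = 0.63291
  class_1: TP=9, FP=5+1+0+0=6, FN=2+0+1+4=7 → 18/31 = 0.58065
  class_2: TP=22, FP=3+0+1+1=5, FN=2+1+2+3=8 → 44/57 = 0.77193
  class_3: TP=35, FP=3+1+2+3=9, FN=6+0+1+0=7 → 70/86 = 0.81395
  class_4: TP=12, FP=5+4+3+0=12, FN=3+0+1+3=7 → 24/43 = 0.55814
Macro-F1 score = mean = (0.63291 + 0.58065 + 0.77193 + 0.81395 + 0.55814) / 5 = 0.6715

0.6715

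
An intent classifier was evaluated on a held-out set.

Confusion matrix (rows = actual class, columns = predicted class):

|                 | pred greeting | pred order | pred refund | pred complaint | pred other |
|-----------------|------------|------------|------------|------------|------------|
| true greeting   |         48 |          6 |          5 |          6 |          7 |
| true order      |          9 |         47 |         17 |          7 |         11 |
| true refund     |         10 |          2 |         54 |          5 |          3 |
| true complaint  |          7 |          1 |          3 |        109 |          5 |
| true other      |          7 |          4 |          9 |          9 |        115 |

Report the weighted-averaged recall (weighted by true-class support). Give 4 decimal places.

Per-class recall (TP/(TP+FN)):
  greeting: TP=48, FN=6+5+6+7=24 → 48/72 = 0.66667
  order: TP=47, FN=9+17+7+11=44 → 47/91 = 0.51648
  refund: TP=54, FN=10+2+5+3=20 → 54/74 = 0.72973
  complaint: TP=109, FN=7+1+3+5=16 → 109/125 = 0.87200
  other: TP=115, FN=7+4+9+9=29 → 115/144 = 0.79861
Weighted-recall = Σ (supportᵢ/N)·recallᵢ with N=506: (72/506)·0.66667 + (91/506)·0.51648 + (74/506)·0.72973 + (125/506)·0.87200 + (144/506)·0.79861 = 0.7372

0.7372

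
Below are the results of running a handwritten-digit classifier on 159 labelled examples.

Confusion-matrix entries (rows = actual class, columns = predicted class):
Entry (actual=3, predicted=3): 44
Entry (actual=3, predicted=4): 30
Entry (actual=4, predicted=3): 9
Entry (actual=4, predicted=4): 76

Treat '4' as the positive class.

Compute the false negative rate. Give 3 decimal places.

0.106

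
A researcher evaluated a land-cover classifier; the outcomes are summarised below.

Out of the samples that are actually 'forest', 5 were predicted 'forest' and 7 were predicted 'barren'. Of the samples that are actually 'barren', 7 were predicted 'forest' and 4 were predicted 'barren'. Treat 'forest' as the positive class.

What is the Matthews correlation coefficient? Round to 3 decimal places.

MCC = (TP·TN − FP·FN) / √((TP+FP)(TP+FN)(TN+FP)(TN+FN))
Numerator = 5·4 − 7·7 = -29
Denominator = √(12·12·11·11) = √17424 = 132.0000
MCC = -29 / 132.0000 = -0.220

-0.220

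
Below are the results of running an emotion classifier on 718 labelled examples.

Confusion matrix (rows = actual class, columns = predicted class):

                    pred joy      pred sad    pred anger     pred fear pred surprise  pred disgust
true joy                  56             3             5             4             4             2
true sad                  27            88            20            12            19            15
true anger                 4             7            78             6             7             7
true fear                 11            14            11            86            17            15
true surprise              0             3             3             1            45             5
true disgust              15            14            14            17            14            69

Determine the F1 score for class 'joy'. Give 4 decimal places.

One-vs-rest for 'joy': TP = diagonal; FP = other classes predicted 'joy'; FN = 'joy' predicted as other.
F1 score = 2·TP/(2·TP+FP+FN).
joy: TP=56, FP=27+4+11+0+15=57, FN=3+5+4+4+2=18 → 112/187 = 0.59893

0.5989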